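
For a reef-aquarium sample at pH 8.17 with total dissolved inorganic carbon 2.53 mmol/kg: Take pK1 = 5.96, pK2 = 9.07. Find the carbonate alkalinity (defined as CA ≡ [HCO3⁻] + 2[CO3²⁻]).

CA = [HCO3⁻] + 2[CO3²⁻] = (α₁ + 2α₂)·DIC
At pH 8.17: [H⁺]/K1 = 10^-2.21 = 0.0061660, K2/[H⁺] = 10^-0.90 = 0.12589
α₁ = 1/(1 + 0.0061660 + 0.12589) = 1/1.1321 = 0.8833; α₂ = α₁·K2/[H⁺] = 0.1112
α₁ + 2α₂ = 1.1058
CA = 1.1058 × 2.53 = 2.80 mmol/kg

CA = 2.80 mmol/kg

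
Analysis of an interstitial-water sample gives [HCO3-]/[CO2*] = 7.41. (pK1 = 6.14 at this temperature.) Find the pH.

From K1 = [H⁺][HCO3-]/[CO2*]:  pH = pK1 + log₁₀([HCO3-]/[CO2*])
log₁₀(7.41) = +0.870
pH = 6.14 + (+0.870) = 7.01

pH = 7.01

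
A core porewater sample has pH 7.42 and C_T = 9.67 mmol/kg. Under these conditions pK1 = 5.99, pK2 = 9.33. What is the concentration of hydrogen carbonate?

α₁ = 1 / (1 + [H⁺]/K1 + K2/[H⁺]) = 1 / (1 + 10^-1.43 + 10^-1.91)
   = 1 / (1 + 0.037154 + 0.012303) = 1/1.0495 = 0.9529
[HCO3⁻] = α₁ × DIC = 0.9529 × 9.67 = 9.21 mmol/kg

[HCO3⁻] = 9.21 mmol/kg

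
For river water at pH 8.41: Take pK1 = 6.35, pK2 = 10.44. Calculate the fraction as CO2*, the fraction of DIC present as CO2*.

α₀ = 1 / (1 + K1/[H⁺] + K1K2/[H⁺]²) = 1 / (1 + 10^+2.06 + 10^+0.03)
   = 1 / (1 + 114.82 + 1.0715) = 1/116.89 = 0.008555

α₀ = 0.00856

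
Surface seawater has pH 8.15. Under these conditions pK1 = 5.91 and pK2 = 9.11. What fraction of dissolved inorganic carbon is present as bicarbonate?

α₁ = 1 / (1 + [H⁺]/K1 + K2/[H⁺]) = 1 / (1 + 10^-2.24 + 10^-0.96)
   = 1 / (1 + 0.0057544 + 0.10965) = 1/1.1154 = 0.8965

α₁ = 0.897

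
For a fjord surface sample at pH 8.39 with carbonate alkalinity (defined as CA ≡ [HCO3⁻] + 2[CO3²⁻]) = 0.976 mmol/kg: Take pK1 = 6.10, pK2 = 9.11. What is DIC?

CA = [HCO3⁻] + 2[CO3²⁻] = (α₁ + 2α₂)·DIC
At pH 8.39: [H⁺]/K1 = 10^-2.29 = 0.0051286, K2/[H⁺] = 10^-0.72 = 0.19055
α₁ = 1/(1 + 0.0051286 + 0.19055) = 1/1.1957 = 0.8363; α₂ = α₁·K2/[H⁺] = 0.1594
α₁ + 2α₂ = 1.1551
DIC = CA / (α₁ + 2α₂) = 0.976 / 1.1551 = 0.845 mmol/kg

DIC = 0.845 mmol/kg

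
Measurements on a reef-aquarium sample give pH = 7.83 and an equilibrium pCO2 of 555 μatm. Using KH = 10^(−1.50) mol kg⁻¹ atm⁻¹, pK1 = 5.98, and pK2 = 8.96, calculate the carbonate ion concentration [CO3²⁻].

[CO3²⁻] = 0.0921 mmol/kg

[CO2*] = KH · pCO2 = 10^(−1.50) × 555×10^-6 = 1.755×10^-5 mol/kg
α₀ = 1/(1 + K1/[H⁺] + K1K2/[H⁺]²) = 1/(1 + 10^+1.85 + 10^+0.72) = 0.01298
DIC = [CO2*]/α₀ = 1.755×10^-5 / 0.01298 = 1.352 mmol/kg
[CO3²⁻] = α₂·DIC; α₂ = 0.06812, so [CO3²⁻] = 0.06812 × 1.352 = 0.0921 mmol/kg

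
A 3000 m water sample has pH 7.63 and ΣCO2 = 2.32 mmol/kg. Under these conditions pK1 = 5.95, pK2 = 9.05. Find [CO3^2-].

[CO3²⁻] = 0.0833 mmol/kg

α₂ = 1 / (1 + [H⁺]/K2 + [H⁺]²/(K1K2)) = 1 / (1 + 10^+1.42 + 10^-0.26)
   = 1 / (1 + 26.303 + 0.54954) = 1/27.852 = 0.03590
[CO3²⁻] = α₂ × DIC = 0.03590 × 2.32 = 0.0833 mmol/kg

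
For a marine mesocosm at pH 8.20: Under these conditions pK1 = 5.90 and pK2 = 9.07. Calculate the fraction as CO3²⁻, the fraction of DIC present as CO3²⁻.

α₂ = 1 / (1 + [H⁺]/K2 + [H⁺]²/(K1K2)) = 1 / (1 + 10^+0.87 + 10^-1.43)
   = 1 / (1 + 7.4131 + 0.037154) = 1/8.4503 = 0.1183

α₂ = 0.118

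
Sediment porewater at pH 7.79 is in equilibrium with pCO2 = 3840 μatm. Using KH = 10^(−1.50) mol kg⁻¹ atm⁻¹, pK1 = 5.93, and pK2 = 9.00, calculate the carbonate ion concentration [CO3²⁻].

[CO3²⁻] = 0.542 mmol/kg

[CO2*] = KH · pCO2 = 10^(−1.50) × 3840×10^-6 = 1.214×10^-4 mol/kg
α₀ = 1/(1 + K1/[H⁺] + K1K2/[H⁺]²) = 1/(1 + 10^+1.86 + 10^+0.65) = 0.01284
DIC = [CO2*]/α₀ = 1.214×10^-4 / 0.01284 = 9.461 mmol/kg
[CO3²⁻] = α₂·DIC; α₂ = 0.05733, so [CO3²⁻] = 0.05733 × 9.461 = 0.542 mmol/kg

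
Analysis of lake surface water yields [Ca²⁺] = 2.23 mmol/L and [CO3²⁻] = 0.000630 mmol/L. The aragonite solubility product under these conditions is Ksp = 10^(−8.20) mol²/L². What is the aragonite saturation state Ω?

Ω = 0.223

Ksp = 10^(−8.20) = 6.310×10^-9
Ω = [Ca²⁺][CO3²⁻]/Ksp = (2.23×10^-3)(0.000630×10^-3) / 6.310×10^-9 = 0.223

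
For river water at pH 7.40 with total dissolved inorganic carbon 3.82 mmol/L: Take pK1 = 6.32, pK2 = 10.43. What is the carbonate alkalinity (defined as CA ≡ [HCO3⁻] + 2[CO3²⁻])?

CA = 3.53 mmol/L

CA = [HCO3⁻] + 2[CO3²⁻] = (α₁ + 2α₂)·DIC
At pH 7.40: [H⁺]/K1 = 10^-1.08 = 0.083176, K2/[H⁺] = 10^-3.03 = 0.00093325
α₁ = 1/(1 + 0.083176 + 0.00093325) = 1/1.0841 = 0.9224; α₂ = α₁·K2/[H⁺] = 0.0008608
α₁ + 2α₂ = 0.9241
CA = 0.9241 × 3.82 = 3.53 mmol/L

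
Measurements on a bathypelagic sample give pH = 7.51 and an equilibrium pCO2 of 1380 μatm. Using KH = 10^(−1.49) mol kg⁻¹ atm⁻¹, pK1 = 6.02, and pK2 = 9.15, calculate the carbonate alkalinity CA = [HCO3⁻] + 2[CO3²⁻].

[CO2*] = KH · pCO2 = 10^(−1.49) × 1380×10^-6 = 4.466×10^-5 mol/kg
α₀ = 1/(1 + K1/[H⁺] + K1K2/[H⁺]²) = 1/(1 + 10^+1.49 + 10^-0.15) = 0.03066
DIC = [CO2*]/α₀ = 4.466×10^-5 / 0.03066 = 1.456 mmol/kg
CA = (α₁ + 2α₂)·DIC = (0.9476 + 2×0.02171) × 1.456 = 1.44 mmol/kg

CA = 1.44 mmol/kg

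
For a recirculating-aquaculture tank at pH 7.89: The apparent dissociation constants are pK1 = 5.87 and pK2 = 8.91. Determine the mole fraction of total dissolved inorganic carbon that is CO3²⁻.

α₂ = 0.0864

α₂ = 1 / (1 + [H⁺]/K2 + [H⁺]²/(K1K2)) = 1 / (1 + 10^+1.02 + 10^-1.00)
   = 1 / (1 + 10.471 + 0.10000) = 1/11.571 = 0.08642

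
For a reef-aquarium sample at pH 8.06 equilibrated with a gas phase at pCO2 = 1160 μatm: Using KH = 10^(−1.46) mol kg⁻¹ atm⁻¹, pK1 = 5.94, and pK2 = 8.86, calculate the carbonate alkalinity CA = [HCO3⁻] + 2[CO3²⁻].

CA = 6.98 mmol/kg

[CO2*] = KH · pCO2 = 10^(−1.46) × 1160×10^-6 = 4.022×10^-5 mol/kg
α₀ = 1/(1 + K1/[H⁺] + K1K2/[H⁺]²) = 1/(1 + 10^+2.12 + 10^+1.32) = 0.006505
DIC = [CO2*]/α₀ = 4.022×10^-5 / 0.006505 = 6.183 mmol/kg
CA = (α₁ + 2α₂)·DIC = (0.8576 + 2×0.1359) × 6.183 = 6.98 mmol/kg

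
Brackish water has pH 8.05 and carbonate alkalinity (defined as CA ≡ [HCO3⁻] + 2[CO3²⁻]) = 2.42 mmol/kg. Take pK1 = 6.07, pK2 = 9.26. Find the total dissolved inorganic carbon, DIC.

CA = [HCO3⁻] + 2[CO3²⁻] = (α₁ + 2α₂)·DIC
At pH 8.05: [H⁺]/K1 = 10^-1.98 = 0.010471, K2/[H⁺] = 10^-1.21 = 0.061660
α₁ = 1/(1 + 0.010471 + 0.061660) = 1/1.0721 = 0.9327; α₂ = α₁·K2/[H⁺] = 0.05751
α₁ + 2α₂ = 1.0477
DIC = CA / (α₁ + 2α₂) = 2.42 / 1.0477 = 2.31 mmol/kg

DIC = 2.31 mmol/kg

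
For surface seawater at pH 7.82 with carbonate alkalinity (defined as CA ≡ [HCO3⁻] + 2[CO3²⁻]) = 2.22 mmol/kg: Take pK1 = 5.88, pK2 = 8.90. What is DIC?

CA = [HCO3⁻] + 2[CO3²⁻] = (α₁ + 2α₂)·DIC
At pH 7.82: [H⁺]/K1 = 10^-1.94 = 0.011482, K2/[H⁺] = 10^-1.08 = 0.083176
α₁ = 1/(1 + 0.011482 + 0.083176) = 1/1.0947 = 0.9135; α₂ = α₁·K2/[H⁺] = 0.07598
α₁ + 2α₂ = 1.0655
DIC = CA / (α₁ + 2α₂) = 2.22 / 1.0655 = 2.08 mmol/kg

DIC = 2.08 mmol/kg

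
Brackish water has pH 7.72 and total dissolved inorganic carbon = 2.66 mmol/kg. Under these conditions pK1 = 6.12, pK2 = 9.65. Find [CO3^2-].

α₂ = 1 / (1 + [H⁺]/K2 + [H⁺]²/(K1K2)) = 1 / (1 + 10^+1.93 + 10^+0.33)
   = 1 / (1 + 85.114 + 2.1380) = 1/88.252 = 0.01133
[CO3²⁻] = α₂ × DIC = 0.01133 × 2.66 = 0.0301 mmol/kg

[CO3²⁻] = 0.0301 mmol/kg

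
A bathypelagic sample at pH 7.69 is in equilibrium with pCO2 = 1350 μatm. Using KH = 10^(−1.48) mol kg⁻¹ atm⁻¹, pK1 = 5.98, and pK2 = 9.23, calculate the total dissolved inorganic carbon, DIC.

[CO2*] = KH · pCO2 = 10^(−1.48) × 1350×10^-6 = 4.470×10^-5 mol/kg
α₀ = 1/(1 + K1/[H⁺] + K1K2/[H⁺]²) = 1/(1 + 10^+1.71 + 10^+0.17) = 0.01860
DIC = [CO2*]/α₀ = 4.470×10^-5 / 0.01860 = 2.40 mmol/kg

DIC = 2.40 mmol/kg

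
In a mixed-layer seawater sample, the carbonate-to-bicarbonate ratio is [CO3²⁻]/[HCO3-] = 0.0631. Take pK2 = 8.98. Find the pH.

pH = 7.78

From K2 = [H⁺][CO3²⁻]/[HCO3-]:  pH = pK2 + log₁₀([CO3²⁻]/[HCO3-])
log₁₀(0.0631) = -1.200
pH = 8.98 + (-1.200) = 7.78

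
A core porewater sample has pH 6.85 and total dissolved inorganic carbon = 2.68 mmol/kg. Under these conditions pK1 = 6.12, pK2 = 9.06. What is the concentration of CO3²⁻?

α₂ = 1 / (1 + [H⁺]/K2 + [H⁺]²/(K1K2)) = 1 / (1 + 10^+2.21 + 10^+1.48)
   = 1 / (1 + 162.18 + 30.200) = 1/193.38 = 0.005171
[CO3²⁻] = α₂ × DIC = 0.005171 × 2.68 = 0.0139 mmol/kg = 13.9 μmol/kg

[CO3²⁻] = 13.9 μmol/kg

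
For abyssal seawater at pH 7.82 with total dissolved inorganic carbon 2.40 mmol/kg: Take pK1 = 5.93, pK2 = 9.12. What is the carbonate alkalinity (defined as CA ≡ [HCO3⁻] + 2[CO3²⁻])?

CA = 2.48 mmol/kg

CA = [HCO3⁻] + 2[CO3²⁻] = (α₁ + 2α₂)·DIC
At pH 7.82: [H⁺]/K1 = 10^-1.89 = 0.012882, K2/[H⁺] = 10^-1.30 = 0.050119
α₁ = 1/(1 + 0.012882 + 0.050119) = 1/1.0630 = 0.9407; α₂ = α₁·K2/[H⁺] = 0.04715
α₁ + 2α₂ = 1.0350
CA = 1.0350 × 2.40 = 2.48 mmol/kg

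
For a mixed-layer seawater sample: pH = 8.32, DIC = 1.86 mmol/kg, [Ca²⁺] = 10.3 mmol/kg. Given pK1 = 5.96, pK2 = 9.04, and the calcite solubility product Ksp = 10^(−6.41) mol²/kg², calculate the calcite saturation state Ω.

Ω = 7.85

α₂ = 1 / (1 + [H⁺]/K2 + [H⁺]²/(K1K2)) = 1 / (1 + 10^+0.72 + 10^-1.64)
   = 1 / (1 + 5.2481 + 0.022909) = 1/6.2710 = 0.1595
[CO3²⁻] = α₂ × DIC = 0.1595 × 1.86 = 0.2966 mmol/kg
Ksp = 10^(−6.41) = 3.890×10^-7
Ω = [Ca²⁺][CO3²⁻]/Ksp = (10.3×10^-3)(2.966×10^-4) / 3.890×10^-7 = 7.85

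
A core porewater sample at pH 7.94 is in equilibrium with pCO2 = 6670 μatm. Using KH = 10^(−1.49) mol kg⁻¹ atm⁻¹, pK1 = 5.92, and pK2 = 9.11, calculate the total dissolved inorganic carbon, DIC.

[CO2*] = KH · pCO2 = 10^(−1.49) × 6670×10^-6 = 2.158×10^-4 mol/kg
α₀ = 1/(1 + K1/[H⁺] + K1K2/[H⁺]²) = 1/(1 + 10^+2.02 + 10^+0.85) = 0.008866
DIC = [CO2*]/α₀ = 2.158×10^-4 / 0.008866 = 24.3 mmol/kg

DIC = 24.3 mmol/kg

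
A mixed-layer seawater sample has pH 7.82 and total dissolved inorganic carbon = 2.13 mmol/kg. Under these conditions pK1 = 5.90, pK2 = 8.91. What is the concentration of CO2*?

α₀ = 1 / (1 + K1/[H⁺] + K1K2/[H⁺]²) = 1 / (1 + 10^+1.92 + 10^+0.83)
   = 1 / (1 + 83.176 + 6.7608) = 1/90.937 = 0.01100
[CO2*] = α₀ × DIC = 0.01100 × 2.13 = 0.0234 mmol/kg

[CO2*] = 0.0234 mmol/kg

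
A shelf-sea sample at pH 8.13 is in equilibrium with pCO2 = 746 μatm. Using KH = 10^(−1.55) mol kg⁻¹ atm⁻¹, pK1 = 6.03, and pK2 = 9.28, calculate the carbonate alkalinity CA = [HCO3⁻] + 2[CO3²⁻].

CA = 3.02 mmol/kg

[CO2*] = KH · pCO2 = 10^(−1.55) × 746×10^-6 = 2.103×10^-5 mol/kg
α₀ = 1/(1 + K1/[H⁺] + K1K2/[H⁺]²) = 1/(1 + 10^+2.10 + 10^+0.95) = 0.007363
DIC = [CO2*]/α₀ = 2.103×10^-5 / 0.007363 = 2.855 mmol/kg
CA = (α₁ + 2α₂)·DIC = (0.9270 + 2×0.06563) × 2.855 = 3.02 mmol/kg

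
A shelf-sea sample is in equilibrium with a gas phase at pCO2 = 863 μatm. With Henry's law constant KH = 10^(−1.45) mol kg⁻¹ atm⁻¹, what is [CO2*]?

[CO2*] = 30.6 μmol/kg

KH = 10^(−1.45) = 3.548×10^-2 mol kg⁻¹ atm⁻¹
[CO2*] = KH · pCO2 = 3.548×10^-2 × 863×10^-6 atm = 3.06×10^-5 mol/kg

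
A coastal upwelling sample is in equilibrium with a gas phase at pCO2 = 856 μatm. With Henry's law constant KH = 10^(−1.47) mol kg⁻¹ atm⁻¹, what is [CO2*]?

[CO2*] = 29.0 μmol/kg

KH = 10^(−1.47) = 3.388×10^-2 mol kg⁻¹ atm⁻¹
[CO2*] = KH · pCO2 = 3.388×10^-2 × 856×10^-6 atm = 2.90×10^-5 mol/kg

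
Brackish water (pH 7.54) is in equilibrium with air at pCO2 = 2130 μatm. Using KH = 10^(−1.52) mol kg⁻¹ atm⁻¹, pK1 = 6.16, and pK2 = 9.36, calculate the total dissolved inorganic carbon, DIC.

[CO2*] = KH · pCO2 = 10^(−1.52) × 2130×10^-6 = 6.432×10^-5 mol/kg
α₀ = 1/(1 + K1/[H⁺] + K1K2/[H⁺]²) = 1/(1 + 10^+1.38 + 10^-0.44) = 0.03945
DIC = [CO2*]/α₀ = 6.432×10^-5 / 0.03945 = 1.63 mmol/kg

DIC = 1.63 mmol/kg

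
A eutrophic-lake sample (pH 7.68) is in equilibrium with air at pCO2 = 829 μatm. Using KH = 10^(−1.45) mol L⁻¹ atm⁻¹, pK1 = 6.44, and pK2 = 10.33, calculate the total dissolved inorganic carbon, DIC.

[CO2*] = KH · pCO2 = 10^(−1.45) × 829×10^-6 = 2.941×10^-5 mol/L
α₀ = 1/(1 + K1/[H⁺] + K1K2/[H⁺]²) = 1/(1 + 10^+1.24 + 10^-1.41) = 0.05430
DIC = [CO2*]/α₀ = 2.941×10^-5 / 0.05430 = 0.542 mmol/L

DIC = 0.542 mmol/L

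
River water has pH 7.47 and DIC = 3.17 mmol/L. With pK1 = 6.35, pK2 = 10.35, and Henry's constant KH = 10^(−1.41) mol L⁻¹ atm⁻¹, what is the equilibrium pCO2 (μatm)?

pCO2 = 5740 μatm

α₀ = 1 / (1 + K1/[H⁺] + K1K2/[H⁺]²) = 1 / (1 + 10^+1.12 + 10^-1.76)
   = 1 / (1 + 13.183 + 0.017378) = 1/14.200 = 0.07042
[CO2*] = α₀ × DIC = 0.07042 × 3.17 = 0.2232 mmol/L
pCO2 = [CO2*]/KH = 2.232×10^-4 / 3.890×10^-2 = 5740 μatm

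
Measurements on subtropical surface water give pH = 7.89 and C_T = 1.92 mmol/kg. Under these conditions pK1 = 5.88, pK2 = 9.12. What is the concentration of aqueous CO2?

α₀ = 1 / (1 + K1/[H⁺] + K1K2/[H⁺]²) = 1 / (1 + 10^+2.01 + 10^+0.78)
   = 1 / (1 + 102.33 + 6.0256) = 1/109.35 = 0.009145
[CO2*] = α₀ × DIC = 0.009145 × 1.92 = 0.0176 mmol/kg = 17.6 μmol/kg

[CO2*] = 17.6 μmol/kg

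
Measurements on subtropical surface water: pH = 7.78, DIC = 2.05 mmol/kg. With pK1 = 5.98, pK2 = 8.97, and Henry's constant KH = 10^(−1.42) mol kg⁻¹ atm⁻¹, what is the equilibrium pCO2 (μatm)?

α₀ = 1 / (1 + K1/[H⁺] + K1K2/[H⁺]²) = 1 / (1 + 10^+1.80 + 10^+0.61)
   = 1 / (1 + 63.096 + 4.0738) = 1/68.170 = 0.01467
[CO2*] = α₀ × DIC = 0.01467 × 2.05 = 0.03007 mmol/kg
pCO2 = [CO2*]/KH = 3.007×10^-5 / 3.802×10^-2 = 791 μatm

pCO2 = 791 μatm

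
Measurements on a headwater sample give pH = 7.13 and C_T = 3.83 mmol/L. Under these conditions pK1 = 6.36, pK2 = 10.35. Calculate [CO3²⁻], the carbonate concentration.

α₂ = 1 / (1 + [H⁺]/K2 + [H⁺]²/(K1K2)) = 1 / (1 + 10^+3.22 + 10^+2.45)
   = 1 / (1 + 1659.6 + 281.84) = 1/1942.4 = 0.0005148
[CO3²⁻] = α₂ × DIC = 0.0005148 × 3.83 = 0.00197 mmol/L = 1.97 μmol/L

[CO3²⁻] = 1.97 μmol/L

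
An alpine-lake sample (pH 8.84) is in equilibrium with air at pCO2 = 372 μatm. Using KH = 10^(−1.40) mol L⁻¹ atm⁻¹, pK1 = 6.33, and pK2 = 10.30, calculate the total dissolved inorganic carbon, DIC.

[CO2*] = KH · pCO2 = 10^(−1.40) × 372×10^-6 = 1.481×10^-5 mol/L
α₀ = 1/(1 + K1/[H⁺] + K1K2/[H⁺]²) = 1/(1 + 10^+2.51 + 10^+1.05) = 0.002978
DIC = [CO2*]/α₀ = 1.481×10^-5 / 0.002978 = 4.97 mmol/L

DIC = 4.97 mmol/L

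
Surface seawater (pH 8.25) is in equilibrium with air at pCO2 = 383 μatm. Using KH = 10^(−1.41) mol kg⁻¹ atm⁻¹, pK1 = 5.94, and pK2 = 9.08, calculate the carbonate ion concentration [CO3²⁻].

[CO3²⁻] = 0.450 mmol/kg

[CO2*] = KH · pCO2 = 10^(−1.41) × 383×10^-6 = 1.490×10^-5 mol/kg
α₀ = 1/(1 + K1/[H⁺] + K1K2/[H⁺]²) = 1/(1 + 10^+2.31 + 10^+1.48) = 0.004249
DIC = [CO2*]/α₀ = 1.490×10^-5 / 0.004249 = 3.507 mmol/kg
[CO3²⁻] = α₂·DIC; α₂ = 0.1283, so [CO3²⁻] = 0.1283 × 3.507 = 0.450 mmol/kg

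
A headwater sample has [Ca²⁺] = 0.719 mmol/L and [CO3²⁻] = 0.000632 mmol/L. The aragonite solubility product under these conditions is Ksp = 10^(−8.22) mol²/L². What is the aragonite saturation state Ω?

Ksp = 10^(−8.22) = 6.026×10^-9
Ω = [Ca²⁺][CO3²⁻]/Ksp = (0.719×10^-3)(0.000632×10^-3) / 6.026×10^-9 = 0.0754

Ω = 0.0754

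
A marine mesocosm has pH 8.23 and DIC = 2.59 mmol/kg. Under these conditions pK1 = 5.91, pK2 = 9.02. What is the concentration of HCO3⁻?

α₁ = 1 / (1 + [H⁺]/K1 + K2/[H⁺]) = 1 / (1 + 10^-2.32 + 10^-0.79)
   = 1 / (1 + 0.0047863 + 0.16218) = 1/1.1670 = 0.8569
[HCO3⁻] = α₁ × DIC = 0.8569 × 2.59 = 2.22 mmol/kg

[HCO3⁻] = 2.22 mmol/kg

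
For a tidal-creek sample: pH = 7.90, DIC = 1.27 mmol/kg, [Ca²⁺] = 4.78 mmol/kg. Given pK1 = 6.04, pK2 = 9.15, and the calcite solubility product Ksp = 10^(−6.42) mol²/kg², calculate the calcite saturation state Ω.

Ω = 0.839

α₂ = 1 / (1 + [H⁺]/K2 + [H⁺]²/(K1K2)) = 1 / (1 + 10^+1.25 + 10^-0.61)
   = 1 / (1 + 17.783 + 0.24547) = 1/19.028 = 0.05255
[CO3²⁻] = α₂ × DIC = 0.05255 × 1.27 = 0.06674 mmol/kg
Ksp = 10^(−6.42) = 3.802×10^-7
Ω = [Ca²⁺][CO3²⁻]/Ksp = (4.78×10^-3)(6.674×10^-5) / 3.802×10^-7 = 0.839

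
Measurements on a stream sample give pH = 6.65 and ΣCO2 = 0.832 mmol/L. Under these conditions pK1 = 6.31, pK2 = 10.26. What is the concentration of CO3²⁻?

α₂ = 1 / (1 + [H⁺]/K2 + [H⁺]²/(K1K2)) = 1 / (1 + 10^+3.61 + 10^+3.27)
   = 1 / (1 + 4073.8 + 1862.1) = 1/5936.9 = 0.0001684
[CO3²⁻] = α₂ × DIC = 0.0001684 × 0.832 = 0.000140 mmol/L = 0.140 μmol/L

[CO3²⁻] = 0.140 μmol/L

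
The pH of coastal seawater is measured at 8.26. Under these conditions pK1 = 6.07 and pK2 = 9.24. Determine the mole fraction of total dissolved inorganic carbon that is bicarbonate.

α₁ = 0.900

α₁ = 1 / (1 + [H⁺]/K1 + K2/[H⁺]) = 1 / (1 + 10^-2.19 + 10^-0.98)
   = 1 / (1 + 0.0064565 + 0.10471) = 1/1.1112 = 0.9000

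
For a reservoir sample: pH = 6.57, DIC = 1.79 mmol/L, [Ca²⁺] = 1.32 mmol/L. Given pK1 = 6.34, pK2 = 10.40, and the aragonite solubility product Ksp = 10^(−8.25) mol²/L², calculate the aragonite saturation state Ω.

α₂ = 1 / (1 + [H⁺]/K2 + [H⁺]²/(K1K2)) = 1 / (1 + 10^+3.83 + 10^+3.60)
   = 1 / (1 + 6760.8 + 3981.1) = 1/1.0743×10^4 = 9.308×10^-5
[CO3²⁻] = α₂ × DIC = 9.308×10^-5 × 1.79 = 0.0001666 mmol/L = 0.1666 μmol/L
Ksp = 10^(−8.25) = 5.623×10^-9
Ω = [Ca²⁺][CO3²⁻]/Ksp = (1.32×10^-3)(1.666×10^-7) / 5.623×10^-9 = 0.0391

Ω = 0.0391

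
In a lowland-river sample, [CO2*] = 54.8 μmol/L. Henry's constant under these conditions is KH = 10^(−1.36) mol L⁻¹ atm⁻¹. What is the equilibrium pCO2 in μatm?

KH = 10^(−1.36) = 4.365×10^-2 mol L⁻¹ atm⁻¹
pCO2 = [CO2*]/KH = 54.8×10^-6 / 4.365×10^-2 = 1.26×10^-3 atm = 1260 μatm

pCO2 = 1260 μatm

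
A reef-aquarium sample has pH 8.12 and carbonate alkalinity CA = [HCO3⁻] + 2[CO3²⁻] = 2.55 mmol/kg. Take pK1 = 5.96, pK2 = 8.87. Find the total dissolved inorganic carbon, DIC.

DIC = 2.23 mmol/kg

CA = [HCO3⁻] + 2[CO3²⁻] = (α₁ + 2α₂)·DIC
At pH 8.12: [H⁺]/K1 = 10^-2.16 = 0.0069183, K2/[H⁺] = 10^-0.75 = 0.17783
α₁ = 1/(1 + 0.0069183 + 0.17783) = 1/1.1847 = 0.8441; α₂ = α₁·K2/[H⁺] = 0.1501
α₁ + 2α₂ = 1.1443
DIC = CA / (α₁ + 2α₂) = 2.55 / 1.1443 = 2.23 mmol/kg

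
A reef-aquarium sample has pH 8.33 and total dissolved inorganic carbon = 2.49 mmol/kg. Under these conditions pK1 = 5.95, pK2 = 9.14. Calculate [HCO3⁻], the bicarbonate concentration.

[HCO3⁻] = 2.15 mmol/kg

α₁ = 1 / (1 + [H⁺]/K1 + K2/[H⁺]) = 1 / (1 + 10^-2.38 + 10^-0.81)
   = 1 / (1 + 0.0041687 + 0.15488) = 1/1.1591 = 0.8628
[HCO3⁻] = α₁ × DIC = 0.8628 × 2.49 = 2.15 mmol/kg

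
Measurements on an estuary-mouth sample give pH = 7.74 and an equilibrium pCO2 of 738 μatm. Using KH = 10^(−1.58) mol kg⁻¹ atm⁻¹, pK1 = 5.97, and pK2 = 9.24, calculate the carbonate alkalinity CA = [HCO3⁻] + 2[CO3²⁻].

[CO2*] = KH · pCO2 = 10^(−1.58) × 738×10^-6 = 1.941×10^-5 mol/kg
α₀ = 1/(1 + K1/[H⁺] + K1K2/[H⁺]²) = 1/(1 + 10^+1.77 + 10^+0.27) = 0.01620
DIC = [CO2*]/α₀ = 1.941×10^-5 / 0.01620 = 1.199 mmol/kg
CA = (α₁ + 2α₂)·DIC = (0.9536 + 2×0.03016) × 1.199 = 1.22 mmol/kg

CA = 1.22 mmol/kg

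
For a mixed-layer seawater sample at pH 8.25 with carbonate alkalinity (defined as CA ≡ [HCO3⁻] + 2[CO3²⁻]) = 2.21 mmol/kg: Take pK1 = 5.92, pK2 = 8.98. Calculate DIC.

DIC = 1.92 mmol/kg

CA = [HCO3⁻] + 2[CO3²⁻] = (α₁ + 2α₂)·DIC
At pH 8.25: [H⁺]/K1 = 10^-2.33 = 0.0046774, K2/[H⁺] = 10^-0.73 = 0.18621
α₁ = 1/(1 + 0.0046774 + 0.18621) = 1/1.1909 = 0.8397; α₂ = α₁·K2/[H⁺] = 0.1564
α₁ + 2α₂ = 1.1524
DIC = CA / (α₁ + 2α₂) = 2.21 / 1.1524 = 1.92 mmol/kg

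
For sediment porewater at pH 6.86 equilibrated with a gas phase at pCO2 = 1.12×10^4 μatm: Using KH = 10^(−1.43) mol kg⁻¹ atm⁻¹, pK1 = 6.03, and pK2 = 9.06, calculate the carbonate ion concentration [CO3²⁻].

[CO2*] = KH · pCO2 = 10^(−1.43) × 1.12×10^4×10^-6 = 4.161×10^-4 mol/kg
α₀ = 1/(1 + K1/[H⁺] + K1K2/[H⁺]²) = 1/(1 + 10^+0.83 + 10^-1.37) = 0.1281
DIC = [CO2*]/α₀ = 4.161×10^-4 / 0.1281 = 3.247 mmol/kg
[CO3²⁻] = α₂·DIC; α₂ = 0.005467, so [CO3²⁻] = 0.005467 × 3.247 = 0.0178 mmol/kg = 17.8 μmol/kg

[CO3²⁻] = 17.8 μmol/kg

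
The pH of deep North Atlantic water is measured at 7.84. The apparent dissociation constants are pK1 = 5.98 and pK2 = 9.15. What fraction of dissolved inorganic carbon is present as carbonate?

α₂ = 1 / (1 + [H⁺]/K2 + [H⁺]²/(K1K2)) = 1 / (1 + 10^+1.31 + 10^-0.55)
   = 1 / (1 + 20.417 + 0.28184) = 1/21.699 = 0.04608

α₂ = 0.0461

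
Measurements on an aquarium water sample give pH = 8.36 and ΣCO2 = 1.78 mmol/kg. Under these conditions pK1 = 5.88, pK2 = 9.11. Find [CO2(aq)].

α₀ = 1 / (1 + K1/[H⁺] + K1K2/[H⁺]²) = 1 / (1 + 10^+2.48 + 10^+1.73)
   = 1 / (1 + 302.00 + 53.703) = 1/356.70 = 0.002803
[CO2*] = α₀ × DIC = 0.002803 × 1.78 = 0.00499 mmol/kg = 4.99 μmol/kg

[CO2*] = 4.99 μmol/kg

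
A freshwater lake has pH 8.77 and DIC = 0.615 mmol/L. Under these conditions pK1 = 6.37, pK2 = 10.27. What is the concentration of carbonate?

[CO3²⁻] = 18.8 μmol/L

α₂ = 1 / (1 + [H⁺]/K2 + [H⁺]²/(K1K2)) = 1 / (1 + 10^+1.50 + 10^-0.90)
   = 1 / (1 + 31.623 + 0.12589) = 1/32.749 = 0.03054
[CO3²⁻] = α₂ × DIC = 0.03054 × 0.615 = 0.0188 mmol/L = 18.8 μmol/L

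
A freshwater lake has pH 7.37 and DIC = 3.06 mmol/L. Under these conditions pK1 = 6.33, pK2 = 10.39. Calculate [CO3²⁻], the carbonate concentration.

[CO3²⁻] = 2.68 μmol/L

α₂ = 1 / (1 + [H⁺]/K2 + [H⁺]²/(K1K2)) = 1 / (1 + 10^+3.02 + 10^+1.98)
   = 1 / (1 + 1047.1 + 95.499) = 1/1143.6 = 0.0008744
[CO3²⁻] = α₂ × DIC = 0.0008744 × 3.06 = 0.00268 mmol/L = 2.68 μmol/L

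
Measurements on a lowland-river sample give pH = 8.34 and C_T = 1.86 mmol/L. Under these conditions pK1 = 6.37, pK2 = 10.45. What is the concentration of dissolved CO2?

α₀ = 1 / (1 + K1/[H⁺] + K1K2/[H⁺]²) = 1 / (1 + 10^+1.97 + 10^-0.14)
   = 1 / (1 + 93.325 + 0.72444) = 1/95.050 = 0.01052
[CO2*] = α₀ × DIC = 0.01052 × 1.86 = 0.0196 mmol/L = 19.6 μmol/L

[CO2*] = 19.6 μmol/L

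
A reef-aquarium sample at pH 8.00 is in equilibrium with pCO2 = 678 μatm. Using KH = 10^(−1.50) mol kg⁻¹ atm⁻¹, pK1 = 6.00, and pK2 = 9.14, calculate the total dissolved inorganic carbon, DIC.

DIC = 2.32 mmol/kg

[CO2*] = KH · pCO2 = 10^(−1.50) × 678×10^-6 = 2.144×10^-5 mol/kg
α₀ = 1/(1 + K1/[H⁺] + K1K2/[H⁺]²) = 1/(1 + 10^+2.00 + 10^+0.86) = 0.009238
DIC = [CO2*]/α₀ = 2.144×10^-5 / 0.009238 = 2.32 mmol/kg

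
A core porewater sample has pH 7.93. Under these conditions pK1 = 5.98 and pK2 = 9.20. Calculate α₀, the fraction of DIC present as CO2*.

α₀ = 0.0105

α₀ = 1 / (1 + K1/[H⁺] + K1K2/[H⁺]²) = 1 / (1 + 10^+1.95 + 10^+0.68)
   = 1 / (1 + 89.125 + 4.7863) = 1/94.911 = 0.01054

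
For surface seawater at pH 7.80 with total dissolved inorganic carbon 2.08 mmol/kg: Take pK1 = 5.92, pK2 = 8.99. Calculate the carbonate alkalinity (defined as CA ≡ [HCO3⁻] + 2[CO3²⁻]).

CA = [HCO3⁻] + 2[CO3²⁻] = (α₁ + 2α₂)·DIC
At pH 7.80: [H⁺]/K1 = 10^-1.88 = 0.013183, K2/[H⁺] = 10^-1.19 = 0.064565
α₁ = 1/(1 + 0.013183 + 0.064565) = 1/1.0777 = 0.9279; α₂ = α₁·K2/[H⁺] = 0.05991
α₁ + 2α₂ = 1.0477
CA = 1.0477 × 2.08 = 2.18 mmol/kg

CA = 2.18 mmol/kg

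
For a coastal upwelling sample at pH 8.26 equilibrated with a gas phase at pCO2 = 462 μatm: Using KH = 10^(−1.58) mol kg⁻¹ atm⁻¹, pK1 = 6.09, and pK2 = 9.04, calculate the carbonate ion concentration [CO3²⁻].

[CO3²⁻] = 0.298 mmol/kg

[CO2*] = KH · pCO2 = 10^(−1.58) × 462×10^-6 = 1.215×10^-5 mol/kg
α₀ = 1/(1 + K1/[H⁺] + K1K2/[H⁺]²) = 1/(1 + 10^+2.17 + 10^+1.39) = 0.005765
DIC = [CO2*]/α₀ = 1.215×10^-5 / 0.005765 = 2.108 mmol/kg
[CO3²⁻] = α₂·DIC; α₂ = 0.1415, so [CO3²⁻] = 0.1415 × 2.108 = 0.298 mmol/kg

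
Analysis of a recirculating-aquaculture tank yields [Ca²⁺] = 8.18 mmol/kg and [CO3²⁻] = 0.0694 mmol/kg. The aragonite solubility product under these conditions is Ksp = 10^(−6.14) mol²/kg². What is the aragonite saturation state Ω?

Ω = 0.784

Ksp = 10^(−6.14) = 7.244×10^-7
Ω = [Ca²⁺][CO3²⁻]/Ksp = (8.18×10^-3)(0.0694×10^-3) / 7.244×10^-7 = 0.784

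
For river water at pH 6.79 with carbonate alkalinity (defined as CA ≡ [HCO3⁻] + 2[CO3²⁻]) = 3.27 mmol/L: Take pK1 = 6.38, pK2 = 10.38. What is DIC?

DIC = 4.54 mmol/L

CA = [HCO3⁻] + 2[CO3²⁻] = (α₁ + 2α₂)·DIC
At pH 6.79: [H⁺]/K1 = 10^-0.41 = 0.38905, K2/[H⁺] = 10^-3.59 = 0.00025704
α₁ = 1/(1 + 0.38905 + 0.00025704) = 1/1.3893 = 0.7198; α₂ = α₁·K2/[H⁺] = 0.0001850
α₁ + 2α₂ = 0.7202
DIC = CA / (α₁ + 2α₂) = 3.27 / 0.7202 = 4.54 mmol/L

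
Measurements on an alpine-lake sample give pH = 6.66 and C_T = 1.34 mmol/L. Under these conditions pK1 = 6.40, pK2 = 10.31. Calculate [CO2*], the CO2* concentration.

[CO2*] = 0.475 mmol/L

α₀ = 1 / (1 + K1/[H⁺] + K1K2/[H⁺]²) = 1 / (1 + 10^+0.26 + 10^-3.39)
   = 1 / (1 + 1.8197 + 0.00040738) = 1/2.8201 = 0.3546
[CO2*] = α₀ × DIC = 0.3546 × 1.34 = 0.475 mmol/L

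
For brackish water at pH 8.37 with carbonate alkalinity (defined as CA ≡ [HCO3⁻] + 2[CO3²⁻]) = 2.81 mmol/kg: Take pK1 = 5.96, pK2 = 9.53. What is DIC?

CA = [HCO3⁻] + 2[CO3²⁻] = (α₁ + 2α₂)·DIC
At pH 8.37: [H⁺]/K1 = 10^-2.41 = 0.0038905, K2/[H⁺] = 10^-1.16 = 0.069183
α₁ = 1/(1 + 0.0038905 + 0.069183) = 1/1.0731 = 0.9319; α₂ = α₁·K2/[H⁺] = 0.06447
α₁ + 2α₂ = 1.0608
DIC = CA / (α₁ + 2α₂) = 2.81 / 1.0608 = 2.65 mmol/kg

DIC = 2.65 mmol/kg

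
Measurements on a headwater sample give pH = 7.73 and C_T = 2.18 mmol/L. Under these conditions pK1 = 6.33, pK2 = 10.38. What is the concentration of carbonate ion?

[CO3²⁻] = 4.68 μmol/L

α₂ = 1 / (1 + [H⁺]/K2 + [H⁺]²/(K1K2)) = 1 / (1 + 10^+2.65 + 10^+1.25)
   = 1 / (1 + 446.68 + 17.783) = 1/465.47 = 0.002148
[CO3²⁻] = α₂ × DIC = 0.002148 × 2.18 = 0.00468 mmol/L = 4.68 μmol/L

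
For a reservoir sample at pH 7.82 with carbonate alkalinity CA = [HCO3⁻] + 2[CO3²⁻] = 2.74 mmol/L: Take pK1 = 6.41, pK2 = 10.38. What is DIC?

CA = [HCO3⁻] + 2[CO3²⁻] = (α₁ + 2α₂)·DIC
At pH 7.82: [H⁺]/K1 = 10^-1.41 = 0.038905, K2/[H⁺] = 10^-2.56 = 0.0027542
α₁ = 1/(1 + 0.038905 + 0.0027542) = 1/1.0417 = 0.9600; α₂ = α₁·K2/[H⁺] = 0.002644
α₁ + 2α₂ = 0.9653
DIC = CA / (α₁ + 2α₂) = 2.74 / 0.9653 = 2.84 mmol/L

DIC = 2.84 mmol/L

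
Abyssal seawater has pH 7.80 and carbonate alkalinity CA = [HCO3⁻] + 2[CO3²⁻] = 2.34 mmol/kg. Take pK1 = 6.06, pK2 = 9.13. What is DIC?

DIC = 2.28 mmol/kg

CA = [HCO3⁻] + 2[CO3²⁻] = (α₁ + 2α₂)·DIC
At pH 7.80: [H⁺]/K1 = 10^-1.74 = 0.018197, K2/[H⁺] = 10^-1.33 = 0.046774
α₁ = 1/(1 + 0.018197 + 0.046774) = 1/1.0650 = 0.9390; α₂ = α₁·K2/[H⁺] = 0.04392
α₁ + 2α₂ = 1.0268
DIC = CA / (α₁ + 2α₂) = 2.34 / 1.0268 = 2.28 mmol/kg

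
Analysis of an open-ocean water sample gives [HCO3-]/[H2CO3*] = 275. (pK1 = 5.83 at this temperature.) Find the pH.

From K1 = [H⁺][HCO3-]/[H2CO3*]:  pH = pK1 + log₁₀([HCO3-]/[H2CO3*])
log₁₀(275) = +2.439
pH = 5.83 + (+2.439) = 8.27

pH = 8.27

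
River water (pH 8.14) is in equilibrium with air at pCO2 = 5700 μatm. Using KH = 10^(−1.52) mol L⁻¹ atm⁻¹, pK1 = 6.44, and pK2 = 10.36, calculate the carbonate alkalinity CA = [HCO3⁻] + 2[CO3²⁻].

CA = 8.73 mmol/L

[CO2*] = KH · pCO2 = 10^(−1.52) × 5700×10^-6 = 1.721×10^-4 mol/L
α₀ = 1/(1 + K1/[H⁺] + K1K2/[H⁺]²) = 1/(1 + 10^+1.70 + 10^-0.52) = 0.01945
DIC = [CO2*]/α₀ = 1.721×10^-4 / 0.01945 = 8.851 mmol/L
CA = (α₁ + 2α₂)·DIC = (0.9747 + 2×0.005873) × 8.851 = 8.73 mmol/L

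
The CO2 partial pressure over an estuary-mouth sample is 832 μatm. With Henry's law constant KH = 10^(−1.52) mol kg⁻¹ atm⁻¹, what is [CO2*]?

[CO2*] = 25.1 μmol/kg

KH = 10^(−1.52) = 3.020×10^-2 mol kg⁻¹ atm⁻¹
[CO2*] = KH · pCO2 = 3.020×10^-2 × 832×10^-6 atm = 2.51×10^-5 mol/kg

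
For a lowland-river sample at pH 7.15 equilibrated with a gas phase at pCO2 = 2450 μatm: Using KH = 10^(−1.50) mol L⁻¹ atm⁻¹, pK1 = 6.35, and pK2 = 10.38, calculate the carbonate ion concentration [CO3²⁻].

[CO3²⁻] = 0.288 μmol/L

[CO2*] = KH · pCO2 = 10^(−1.50) × 2450×10^-6 = 7.748×10^-5 mol/L
α₀ = 1/(1 + K1/[H⁺] + K1K2/[H⁺]²) = 1/(1 + 10^+0.80 + 10^-2.43) = 0.1367
DIC = [CO2*]/α₀ = 7.748×10^-5 / 0.1367 = 0.5666 mmol/L
[CO3²⁻] = α₂·DIC; α₂ = 0.0005080, so [CO3²⁻] = 0.0005080 × 0.5666 = 0.000288 mmol/L = 0.288 μmol/L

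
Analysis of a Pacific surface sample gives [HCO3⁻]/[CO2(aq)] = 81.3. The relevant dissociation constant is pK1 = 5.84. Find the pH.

From K1 = [H⁺][HCO3⁻]/[CO2(aq)]:  pH = pK1 + log₁₀([HCO3⁻]/[CO2(aq)])
log₁₀(81.3) = +1.910
pH = 5.84 + (+1.910) = 7.75

pH = 7.75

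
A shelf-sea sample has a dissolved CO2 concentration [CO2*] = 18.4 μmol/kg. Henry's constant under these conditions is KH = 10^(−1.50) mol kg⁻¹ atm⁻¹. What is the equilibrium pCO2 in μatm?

KH = 10^(−1.50) = 3.162×10^-2 mol kg⁻¹ atm⁻¹
pCO2 = [CO2*]/KH = 18.4×10^-6 / 3.162×10^-2 = 5.82×10^-4 atm = 582 μatm

pCO2 = 582 μatm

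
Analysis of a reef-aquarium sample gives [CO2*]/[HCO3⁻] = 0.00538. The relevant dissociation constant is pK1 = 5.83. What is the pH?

pH = 8.10

From K1 = [H⁺][HCO3⁻]/[CO2*]:  pH = pK1 − log₁₀([CO2*]/[HCO3⁻])
log₁₀(0.00538) = -2.269
pH = 5.83 − (-2.269) = 8.10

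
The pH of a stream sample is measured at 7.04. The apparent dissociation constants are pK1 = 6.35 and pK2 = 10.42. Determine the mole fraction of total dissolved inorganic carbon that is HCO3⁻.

α₁ = 1 / (1 + [H⁺]/K1 + K2/[H⁺]) = 1 / (1 + 10^-0.69 + 10^-3.38)
   = 1 / (1 + 0.20417 + 0.00041687) = 1/1.2046 = 0.8302

α₁ = 0.830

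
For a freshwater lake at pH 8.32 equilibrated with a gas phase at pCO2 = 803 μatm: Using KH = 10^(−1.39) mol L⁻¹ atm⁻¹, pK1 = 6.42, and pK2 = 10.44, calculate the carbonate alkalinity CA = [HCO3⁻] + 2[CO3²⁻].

CA = 2.64 mmol/L

[CO2*] = KH · pCO2 = 10^(−1.39) × 803×10^-6 = 3.271×10^-5 mol/L
α₀ = 1/(1 + K1/[H⁺] + K1K2/[H⁺]²) = 1/(1 + 10^+1.90 + 10^-0.22) = 0.01234
DIC = [CO2*]/α₀ = 3.271×10^-5 / 0.01234 = 2.651 mmol/L
CA = (α₁ + 2α₂)·DIC = (0.9802 + 2×0.007436) × 2.651 = 2.64 mmol/L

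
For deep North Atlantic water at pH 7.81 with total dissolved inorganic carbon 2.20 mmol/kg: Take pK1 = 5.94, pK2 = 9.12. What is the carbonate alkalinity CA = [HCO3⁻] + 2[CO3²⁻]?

CA = [HCO3⁻] + 2[CO3²⁻] = (α₁ + 2α₂)·DIC
At pH 7.81: [H⁺]/K1 = 10^-1.87 = 0.013490, K2/[H⁺] = 10^-1.31 = 0.048978
α₁ = 1/(1 + 0.013490 + 0.048978) = 1/1.0625 = 0.9412; α₂ = α₁·K2/[H⁺] = 0.04610
α₁ + 2α₂ = 1.0334
CA = 1.0334 × 2.20 = 2.27 mmol/kg

CA = 2.27 mmol/kg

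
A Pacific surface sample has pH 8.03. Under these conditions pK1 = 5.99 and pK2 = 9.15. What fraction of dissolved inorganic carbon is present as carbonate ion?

α₂ = 1 / (1 + [H⁺]/K2 + [H⁺]²/(K1K2)) = 1 / (1 + 10^+1.12 + 10^-0.92)
   = 1 / (1 + 13.183 + 0.12023) = 1/14.303 = 0.06992

α₂ = 0.0699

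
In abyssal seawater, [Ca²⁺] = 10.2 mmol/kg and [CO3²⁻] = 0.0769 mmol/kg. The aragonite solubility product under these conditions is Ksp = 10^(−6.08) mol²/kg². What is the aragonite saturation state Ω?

Ksp = 10^(−6.08) = 8.318×10^-7
Ω = [Ca²⁺][CO3²⁻]/Ksp = (10.2×10^-3)(0.0769×10^-3) / 8.318×10^-7 = 0.943

Ω = 0.943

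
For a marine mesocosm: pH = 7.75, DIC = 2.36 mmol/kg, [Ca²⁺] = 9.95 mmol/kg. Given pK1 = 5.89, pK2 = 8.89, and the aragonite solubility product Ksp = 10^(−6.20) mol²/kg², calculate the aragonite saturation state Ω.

α₂ = 1 / (1 + [H⁺]/K2 + [H⁺]²/(K1K2)) = 1 / (1 + 10^+1.14 + 10^-0.72)
   = 1 / (1 + 13.804 + 0.19055) = 1/14.994 = 0.06669
[CO3²⁻] = α₂ × DIC = 0.06669 × 2.36 = 0.1574 mmol/kg
Ksp = 10^(−6.20) = 6.310×10^-7
Ω = [Ca²⁺][CO3²⁻]/Ksp = (9.95×10^-3)(1.574×10^-4) / 6.310×10^-7 = 2.48

Ω = 2.48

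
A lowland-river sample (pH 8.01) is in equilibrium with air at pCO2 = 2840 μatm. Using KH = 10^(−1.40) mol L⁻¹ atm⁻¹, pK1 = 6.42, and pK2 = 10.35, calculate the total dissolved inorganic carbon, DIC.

DIC = 4.53 mmol/L

[CO2*] = KH · pCO2 = 10^(−1.40) × 2840×10^-6 = 1.131×10^-4 mol/L
α₀ = 1/(1 + K1/[H⁺] + K1K2/[H⁺]²) = 1/(1 + 10^+1.59 + 10^-0.75) = 0.02495
DIC = [CO2*]/α₀ = 1.131×10^-4 / 0.02495 = 4.53 mmol/L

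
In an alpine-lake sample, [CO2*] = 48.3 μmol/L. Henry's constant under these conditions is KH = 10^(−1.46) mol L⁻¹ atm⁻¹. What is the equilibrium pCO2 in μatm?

pCO2 = 1390 μatm

KH = 10^(−1.46) = 3.467×10^-2 mol L⁻¹ atm⁻¹
pCO2 = [CO2*]/KH = 48.3×10^-6 / 3.467×10^-2 = 1.39×10^-3 atm = 1390 μatm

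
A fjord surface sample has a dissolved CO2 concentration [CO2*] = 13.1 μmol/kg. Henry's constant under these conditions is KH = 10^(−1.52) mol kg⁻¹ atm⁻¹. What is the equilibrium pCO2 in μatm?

KH = 10^(−1.52) = 3.020×10^-2 mol kg⁻¹ atm⁻¹
pCO2 = [CO2*]/KH = 13.1×10^-6 / 3.020×10^-2 = 4.34×10^-4 atm = 434 μatm

pCO2 = 434 μatm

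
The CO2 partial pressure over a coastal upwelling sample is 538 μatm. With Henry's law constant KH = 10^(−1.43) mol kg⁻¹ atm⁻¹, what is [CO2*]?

[CO2*] = 20.0 μmol/kg

KH = 10^(−1.43) = 3.715×10^-2 mol kg⁻¹ atm⁻¹
[CO2*] = KH · pCO2 = 3.715×10^-2 × 538×10^-6 atm = 2.00×10^-5 mol/kg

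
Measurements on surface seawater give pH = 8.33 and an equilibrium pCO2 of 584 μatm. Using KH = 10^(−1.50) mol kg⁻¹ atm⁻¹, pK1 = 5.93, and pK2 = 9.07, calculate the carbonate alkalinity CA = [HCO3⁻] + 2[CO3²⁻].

[CO2*] = KH · pCO2 = 10^(−1.50) × 584×10^-6 = 1.847×10^-5 mol/kg
α₀ = 1/(1 + K1/[H⁺] + K1K2/[H⁺]²) = 1/(1 + 10^+2.40 + 10^+1.66) = 0.003357
DIC = [CO2*]/α₀ = 1.847×10^-5 / 0.003357 = 5.501 mmol/kg
CA = (α₁ + 2α₂)·DIC = (0.8432 + 2×0.1534) × 5.501 = 6.33 mmol/kg

CA = 6.33 mmol/kg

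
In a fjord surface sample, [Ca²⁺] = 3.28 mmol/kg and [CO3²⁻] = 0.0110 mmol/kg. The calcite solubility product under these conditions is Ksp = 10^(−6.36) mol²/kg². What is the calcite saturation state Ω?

Ω = 0.0827

Ksp = 10^(−6.36) = 4.365×10^-7
Ω = [Ca²⁺][CO3²⁻]/Ksp = (3.28×10^-3)(0.0110×10^-3) / 4.365×10^-7 = 0.0827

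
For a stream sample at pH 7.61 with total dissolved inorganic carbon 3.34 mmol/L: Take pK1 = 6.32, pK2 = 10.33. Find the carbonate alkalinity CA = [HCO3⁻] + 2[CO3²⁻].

CA = 3.18 mmol/L

CA = [HCO3⁻] + 2[CO3²⁻] = (α₁ + 2α₂)·DIC
At pH 7.61: [H⁺]/K1 = 10^-1.29 = 0.051286, K2/[H⁺] = 10^-2.72 = 0.0019055
α₁ = 1/(1 + 0.051286 + 0.0019055) = 1/1.0532 = 0.9495; α₂ = α₁·K2/[H⁺] = 0.001809
α₁ + 2α₂ = 0.9531
CA = 0.9531 × 3.34 = 3.18 mmol/L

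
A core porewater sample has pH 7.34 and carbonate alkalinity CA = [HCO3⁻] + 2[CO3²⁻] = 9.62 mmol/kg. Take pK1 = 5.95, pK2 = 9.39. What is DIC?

CA = [HCO3⁻] + 2[CO3²⁻] = (α₁ + 2α₂)·DIC
At pH 7.34: [H⁺]/K1 = 10^-1.39 = 0.040738, K2/[H⁺] = 10^-2.05 = 0.0089125
α₁ = 1/(1 + 0.040738 + 0.0089125) = 1/1.0497 = 0.9527; α₂ = α₁·K2/[H⁺] = 0.008491
α₁ + 2α₂ = 0.9697
DIC = CA / (α₁ + 2α₂) = 9.62 / 0.9697 = 9.92 mmol/kg

DIC = 9.92 mmol/kg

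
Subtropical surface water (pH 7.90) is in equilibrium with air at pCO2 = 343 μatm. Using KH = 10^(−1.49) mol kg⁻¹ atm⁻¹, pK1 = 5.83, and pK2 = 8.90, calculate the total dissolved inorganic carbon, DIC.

[CO2*] = KH · pCO2 = 10^(−1.49) × 343×10^-6 = 1.110×10^-5 mol/kg
α₀ = 1/(1 + K1/[H⁺] + K1K2/[H⁺]²) = 1/(1 + 10^+2.07 + 10^+1.07) = 0.007678
DIC = [CO2*]/α₀ = 1.110×10^-5 / 0.007678 = 1.45 mmol/kg

DIC = 1.45 mmol/kg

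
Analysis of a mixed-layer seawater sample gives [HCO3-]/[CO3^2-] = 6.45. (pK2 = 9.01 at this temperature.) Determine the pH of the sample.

From K2 = [H⁺][CO3^2-]/[HCO3-]:  pH = pK2 − log₁₀([HCO3-]/[CO3^2-])
log₁₀(6.45) = +0.810
pH = 9.01 − (+0.810) = 8.20

pH = 8.20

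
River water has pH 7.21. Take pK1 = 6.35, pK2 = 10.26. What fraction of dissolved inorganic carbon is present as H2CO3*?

α₀ = 0.121

α₀ = 1 / (1 + K1/[H⁺] + K1K2/[H⁺]²) = 1 / (1 + 10^+0.86 + 10^-2.19)
   = 1 / (1 + 7.2444 + 0.0064565) = 1/8.2508 = 0.1212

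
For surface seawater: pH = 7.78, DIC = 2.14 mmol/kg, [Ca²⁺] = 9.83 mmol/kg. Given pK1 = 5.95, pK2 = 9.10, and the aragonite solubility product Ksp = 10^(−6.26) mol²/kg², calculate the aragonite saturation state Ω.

Ω = 1.72

α₂ = 1 / (1 + [H⁺]/K2 + [H⁺]²/(K1K2)) = 1 / (1 + 10^+1.32 + 10^-0.51)
   = 1 / (1 + 20.893 + 0.30903) = 1/22.202 = 0.04504
[CO3²⁻] = α₂ × DIC = 0.04504 × 2.14 = 0.09639 mmol/kg
Ksp = 10^(−6.26) = 5.495×10^-7
Ω = [Ca²⁺][CO3²⁻]/Ksp = (9.83×10^-3)(9.639×10^-5) / 5.495×10^-7 = 1.72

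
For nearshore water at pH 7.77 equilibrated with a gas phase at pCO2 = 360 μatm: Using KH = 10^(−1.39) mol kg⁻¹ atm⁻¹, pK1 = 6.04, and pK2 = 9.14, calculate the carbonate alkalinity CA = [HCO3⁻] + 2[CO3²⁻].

[CO2*] = KH · pCO2 = 10^(−1.39) × 360×10^-6 = 1.467×10^-5 mol/kg
α₀ = 1/(1 + K1/[H⁺] + K1K2/[H⁺]²) = 1/(1 + 10^+1.73 + 10^+0.36) = 0.01755
DIC = [CO2*]/α₀ = 1.467×10^-5 / 0.01755 = 0.8359 mmol/kg
CA = (α₁ + 2α₂)·DIC = (0.9423 + 2×0.04019) × 0.8359 = 0.855 mmol/kg

CA = 0.855 mmol/kg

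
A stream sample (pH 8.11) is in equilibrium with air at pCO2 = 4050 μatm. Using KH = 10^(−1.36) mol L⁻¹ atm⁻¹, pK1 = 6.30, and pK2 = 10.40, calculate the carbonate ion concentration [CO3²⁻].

[CO2*] = KH · pCO2 = 10^(−1.36) × 4050×10^-6 = 1.768×10^-4 mol/L
α₀ = 1/(1 + K1/[H⁺] + K1K2/[H⁺]²) = 1/(1 + 10^+1.81 + 10^-0.48) = 0.01518
DIC = [CO2*]/α₀ = 1.768×10^-4 / 0.01518 = 11.65 mmol/L
[CO3²⁻] = α₂·DIC; α₂ = 0.005025, so [CO3²⁻] = 0.005025 × 11.65 = 0.0585 mmol/L

[CO3²⁻] = 0.0585 mmol/L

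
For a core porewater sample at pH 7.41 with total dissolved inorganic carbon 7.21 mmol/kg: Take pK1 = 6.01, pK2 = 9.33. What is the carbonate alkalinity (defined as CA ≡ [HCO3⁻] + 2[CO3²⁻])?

CA = [HCO3⁻] + 2[CO3²⁻] = (α₁ + 2α₂)·DIC
At pH 7.41: [H⁺]/K1 = 10^-1.40 = 0.039811, K2/[H⁺] = 10^-1.92 = 0.012023
α₁ = 1/(1 + 0.039811 + 0.012023) = 1/1.0518 = 0.9507; α₂ = α₁·K2/[H⁺] = 0.01143
α₁ + 2α₂ = 0.9736
CA = 0.9736 × 7.21 = 7.02 mmol/kg

CA = 7.02 mmol/kg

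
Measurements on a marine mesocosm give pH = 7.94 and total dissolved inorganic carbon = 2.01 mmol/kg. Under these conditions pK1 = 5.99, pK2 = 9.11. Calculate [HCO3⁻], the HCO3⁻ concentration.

α₁ = 1 / (1 + [H⁺]/K1 + K2/[H⁺]) = 1 / (1 + 10^-1.95 + 10^-1.17)
   = 1 / (1 + 0.011220 + 0.067608) = 1/1.0788 = 0.9269
[HCO3⁻] = α₁ × DIC = 0.9269 × 2.01 = 1.86 mmol/kg

[HCO3⁻] = 1.86 mmol/kg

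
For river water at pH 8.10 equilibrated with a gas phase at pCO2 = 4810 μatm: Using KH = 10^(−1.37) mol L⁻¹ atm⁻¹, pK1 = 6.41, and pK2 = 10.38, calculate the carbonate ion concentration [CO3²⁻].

[CO2*] = KH · pCO2 = 10^(−1.37) × 4810×10^-6 = 2.052×10^-4 mol/L
α₀ = 1/(1 + K1/[H⁺] + K1K2/[H⁺]²) = 1/(1 + 10^+1.69 + 10^-0.59) = 0.01991
DIC = [CO2*]/α₀ = 2.052×10^-4 / 0.01991 = 10.31 mmol/L
[CO3²⁻] = α₂·DIC; α₂ = 0.005117, so [CO3²⁻] = 0.005117 × 10.31 = 0.0527 mmol/L

[CO3²⁻] = 0.0527 mmol/L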